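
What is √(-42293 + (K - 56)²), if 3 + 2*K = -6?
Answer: I*√154531/2 ≈ 196.55*I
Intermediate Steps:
K = -9/2 (K = -3/2 + (½)*(-6) = -3/2 - 3 = -9/2 ≈ -4.5000)
√(-42293 + (K - 56)²) = √(-42293 + (-9/2 - 56)²) = √(-42293 + (-121/2)²) = √(-42293 + 14641/4) = √(-154531/4) = I*√154531/2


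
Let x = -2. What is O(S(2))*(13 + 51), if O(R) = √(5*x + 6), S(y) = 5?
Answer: 128*I ≈ 128.0*I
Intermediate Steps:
O(R) = 2*I (O(R) = √(5*(-2) + 6) = √(-10 + 6) = √(-4) = 2*I)
O(S(2))*(13 + 51) = (2*I)*(13 + 51) = (2*I)*64 = 128*I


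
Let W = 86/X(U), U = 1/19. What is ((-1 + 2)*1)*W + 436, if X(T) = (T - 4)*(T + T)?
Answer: 17177/75 ≈ 229.03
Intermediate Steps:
U = 1/19 ≈ 0.052632
X(T) = 2*T*(-4 + T) (X(T) = (-4 + T)*(2*T) = 2*T*(-4 + T))
W = -15523/75 (W = 86/((2*(1/19)*(-4 + 1/19))) = 86/((2*(1/19)*(-75/19))) = 86/(-150/361) = 86*(-361/150) = -15523/75 ≈ -206.97)
((-1 + 2)*1)*W + 436 = ((-1 + 2)*1)*(-15523/75) + 436 = (1*1)*(-15523/75) + 436 = 1*(-15523/75) + 436 = -15523/75 + 436 = 17177/75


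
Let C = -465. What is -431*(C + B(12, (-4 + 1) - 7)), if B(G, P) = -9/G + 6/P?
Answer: 4019937/20 ≈ 2.0100e+5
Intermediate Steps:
-431*(C + B(12, (-4 + 1) - 7)) = -431*(-465 + (-9/12 + 6/((-4 + 1) - 7))) = -431*(-465 + (-9*1/12 + 6/(-3 - 7))) = -431*(-465 + (-3/4 + 6/(-10))) = -431*(-465 + (-3/4 + 6*(-1/10))) = -431*(-465 + (-3/4 - 3/5)) = -431*(-465 - 27/20) = -431*(-9327/20) = 4019937/20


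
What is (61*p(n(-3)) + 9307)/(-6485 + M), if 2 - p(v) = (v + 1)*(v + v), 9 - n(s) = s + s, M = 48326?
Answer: -6617/13947 ≈ -0.47444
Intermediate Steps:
n(s) = 9 - 2*s (n(s) = 9 - (s + s) = 9 - 2*s)
p(v) = 2 - 2*v*(1 + v) (p(v) = 2 - (v + 1)*(v + v) = 2 - (1 + v)*2*v = 2 - 2*v*(1 + v))
(61*p(n(-3)) + 9307)/(-6485 + M) = (61*(2 - 2*(9 - 2*(-3)) - 2*(9 - 2*(-3))²) + 9307)/(-6485 + 48326) = (61*(2 - 2*(9 + 6) - 2*(9 + 6)²) + 9307)/41841 = (61*(2 - 2*15 - 2*15²) + 9307)*(1/41841) = (61*(2 - 30 - 2*225) + 9307)*(1/41841) = (61*(2 - 30 - 450) + 9307)*(1/41841) = (61*(-478) + 9307)*(1/41841) = (-29158 + 9307)*(1/41841) = -19851*1/41841 = -6617/13947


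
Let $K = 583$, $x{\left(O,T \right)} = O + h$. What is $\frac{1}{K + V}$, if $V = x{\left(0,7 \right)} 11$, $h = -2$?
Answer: $\frac{1}{561} \approx 0.0017825$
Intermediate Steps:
$x{\left(O,T \right)} = -2 + O$ ($x{\left(O,T \right)} = O - 2 = -2 + O$)
$V = -22$ ($V = \left(-2 + 0\right) 11 = \left(-2\right) 11 = -22$)
$\frac{1}{K + V} = \frac{1}{583 - 22} = \frac{1}{561}$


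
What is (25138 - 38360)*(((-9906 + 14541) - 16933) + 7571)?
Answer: 62500394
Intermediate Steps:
(25138 - 38360)*(((-9906 + 14541) - 16933) + 7571) = -13222*((4635 - 16933) + 7571) = -13222*(-12298 + 7571) = -13222*(-4727) = 62500394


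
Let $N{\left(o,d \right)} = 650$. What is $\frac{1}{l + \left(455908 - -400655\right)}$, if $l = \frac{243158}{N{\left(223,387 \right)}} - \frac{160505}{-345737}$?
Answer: $\frac{112364525}{96289381150423} \approx 1.1669 \cdot 10^{-6}$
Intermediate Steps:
$l = \frac{42086522848}{112364525}$ ($l = \frac{243158}{650} - \frac{160505}{-345737} = 243158 \cdot \frac{1}{650} - - \frac{160505}{345737} = \frac{121579}{325} + \frac{160505}{345737} = \frac{42086522848}{112364525} \approx 374.55$)
$\frac{1}{l + \left(455908 - -400655\right)} = \frac{1}{\frac{42086522848}{112364525} + \left(455908 - -400655\right)} = \frac{1}{\frac{42086522848}{112364525} + \left(455908 + 400655\right)} = \frac{1}{\frac{42086522848}{112364525} + 856563} = \frac{1}{\frac{96289381150423}{112364525}} = \frac{112364525}{96289381150423}$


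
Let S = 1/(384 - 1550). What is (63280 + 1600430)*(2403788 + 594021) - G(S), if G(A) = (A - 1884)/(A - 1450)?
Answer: 8432345558099687645/1690701 ≈ 4.9875e+12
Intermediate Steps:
S = -1/1166 (S = 1/(-1166) = -1/1166 ≈ -0.00085763)
G(A) = (-1884 + A)/(-1450 + A)
(63280 + 1600430)*(2403788 + 594021) - G(S) = (63280 + 1600430)*(2403788 + 594021) - (-1884 - 1/1166)/(-1450 - 1/1166) = 1663710*2997809 - (-2196745)/((-1690701/1166)*1166) = 4987484811390 - (-1166)*(-2196745)/(1690701*1166) = 4987484811390 - 1*2196745/1690701 = 4987484811390 - 2196745/1690701 = 8432345558099687645/1690701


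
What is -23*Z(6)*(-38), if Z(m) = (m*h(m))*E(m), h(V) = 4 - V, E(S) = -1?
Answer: 10488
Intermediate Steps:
Z(m) = -m*(4 - m) (Z(m) = (m*(4 - m))*(-1) = -m*(4 - m))
-23*Z(6)*(-38) = -138*(-4 + 6)*(-38) = -138*2*(-38) = -23*12*(-38) = -276*(-38) = 10488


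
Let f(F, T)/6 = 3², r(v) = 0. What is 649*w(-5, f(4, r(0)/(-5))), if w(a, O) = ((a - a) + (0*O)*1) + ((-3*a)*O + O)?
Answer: 560736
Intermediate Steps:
f(F, T) = 54 (f(F, T) = 6*3² = 6*9 = 54)
w(a, O) = O - 3*O*a (w(a, O) = (0 + 0*1) + (-3*O*a + O) = (0 + 0) + (O - 3*O*a) = 0 + (O - 3*O*a) = O - 3*O*a)
649*w(-5, f(4, r(0)/(-5))) = 649*(54*(1 - 3*(-5))) = 649*(54*(1 + 15)) = 649*(54*16) = 649*864 = 560736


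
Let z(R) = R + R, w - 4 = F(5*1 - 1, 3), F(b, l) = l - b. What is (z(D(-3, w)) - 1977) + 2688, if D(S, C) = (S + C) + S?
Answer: 705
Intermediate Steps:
w = 3 (w = 4 + (3 - (5*1 - 1)) = 4 + (3 - (5 - 1)) = 4 + (3 - 1*4) = 4 + (3 - 4) = 4 - 1 = 3)
D(S, C) = C + 2*S (D(S, C) = (C + S) + S = C + 2*S)
z(R) = 2*R
(z(D(-3, w)) - 1977) + 2688 = (2*(3 + 2*(-3)) - 1977) + 2688 = (2*(3 - 6) - 1977) + 2688 = (2*(-3) - 1977) + 2688 = (-6 - 1977) + 2688 = -1983 + 2688 = 705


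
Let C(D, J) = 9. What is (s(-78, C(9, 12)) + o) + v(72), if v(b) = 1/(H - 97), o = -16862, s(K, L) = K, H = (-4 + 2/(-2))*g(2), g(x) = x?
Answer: -1812581/107 ≈ -16940.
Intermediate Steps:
H = -10 (H = (-4 + 2/(-2))*2 = (-4 + 2*(-1/2))*2 = (-4 - 1)*2 = -5*2 = -10)
v(b) = -1/107 (v(b) = 1/(-10 - 97) = 1/(-107) = -1/107)
(s(-78, C(9, 12)) + o) + v(72) = (-78 - 16862) - 1/107 = -16940 - 1/107 = -1812581/107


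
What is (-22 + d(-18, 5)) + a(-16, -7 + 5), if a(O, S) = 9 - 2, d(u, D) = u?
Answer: -33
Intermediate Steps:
a(O, S) = 7
(-22 + d(-18, 5)) + a(-16, -7 + 5) = (-22 - 18) + 7 = -40 + 7 = -33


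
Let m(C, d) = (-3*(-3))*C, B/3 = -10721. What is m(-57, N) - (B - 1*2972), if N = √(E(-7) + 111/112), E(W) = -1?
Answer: 34622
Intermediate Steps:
B = -32163 (B = 3*(-10721) = -32163)
N = I*√7/28 (N = √(-1 + 111/112) = √(-1/112) = I*√7/28 ≈ 0.094491*I)
m(C, d) = 9*C
m(-57, N) - (B - 1*2972) = 9*(-57) - (-32163 - 1*2972) = -513 - (-32163 - 2972) = -513 - 1*(-35135) = -513 + 35135 = 34622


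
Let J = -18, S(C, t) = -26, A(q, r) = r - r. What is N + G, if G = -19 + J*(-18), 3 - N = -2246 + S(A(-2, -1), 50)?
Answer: 2580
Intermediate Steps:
A(q, r) = 0
N = 2275 (N = 3 - (-2246 - 26) = 3 - 1*(-2272) = 3 + 2272 = 2275)
G = 305 (G = -19 - 18*(-18) = -19 + 324 = 305)
N + G = 2275 + 305 = 2580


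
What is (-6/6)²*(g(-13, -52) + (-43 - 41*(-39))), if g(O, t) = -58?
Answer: 1498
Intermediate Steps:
(-6/6)²*(g(-13, -52) + (-43 - 41*(-39))) = (-6/6)²*(-58 + (-43 - 41*(-39))) = (-6*⅙)²*(-58 + (-43 + 1599)) = (-1)²*(-58 + 1556) = 1*1498 = 1498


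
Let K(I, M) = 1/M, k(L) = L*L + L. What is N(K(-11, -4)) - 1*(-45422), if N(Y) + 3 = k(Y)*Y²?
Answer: 11627261/256 ≈ 45419.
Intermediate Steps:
k(L) = L + L² (k(L) = L² + L = L + L²)
N(Y) = -3 + Y³*(1 + Y) (N(Y) = -3 + (Y*(1 + Y))*Y² = -3 + Y³*(1 + Y))
N(K(-11, -4)) - 1*(-45422) = (-3 + (1/(-4))³*(1 + 1/(-4))) - 1*(-45422) = (-3 + (-¼)³*(1 - ¼)) + 45422 = (-3 - 1/64*¾) + 45422 = (-3 - 3/256) + 45422 = -771/256 + 45422 = 11627261/256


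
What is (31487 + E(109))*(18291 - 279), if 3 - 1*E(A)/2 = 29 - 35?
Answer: 567468060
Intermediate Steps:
E(A) = 18 (E(A) = 6 - 2*(29 - 35) = 6 - 2*(-6) = 6 + 12 = 18)
(31487 + E(109))*(18291 - 279) = (31487 + 18)*(18291 - 279) = 31505*18012 = 567468060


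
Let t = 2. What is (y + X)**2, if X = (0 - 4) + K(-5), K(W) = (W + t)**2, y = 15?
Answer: 400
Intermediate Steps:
K(W) = (2 + W)**2 (K(W) = (W + 2)**2 = (2 + W)**2)
X = 5 (X = (0 - 4) + (2 - 5)**2 = -4 + (-3)**2 = -4 + 9 = 5)
(y + X)**2 = (15 + 5)**2 = 20**2 = 400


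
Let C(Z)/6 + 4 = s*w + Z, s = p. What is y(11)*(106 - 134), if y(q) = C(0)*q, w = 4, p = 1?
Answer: 0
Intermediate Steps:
s = 1
C(Z) = 6*Z (C(Z) = -24 + 6*(1*4 + Z) = -24 + 6*(4 + Z) = -24 + (24 + 6*Z) = 6*Z)
y(q) = 0 (y(q) = (6*0)*q = 0*q = 0)
y(11)*(106 - 134) = 0*(106 - 134) = 0*(-28) = 0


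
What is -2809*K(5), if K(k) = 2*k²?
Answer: -140450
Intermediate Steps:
-2809*K(5) = -5618*5² = -5618*25 = -2809*50 = -140450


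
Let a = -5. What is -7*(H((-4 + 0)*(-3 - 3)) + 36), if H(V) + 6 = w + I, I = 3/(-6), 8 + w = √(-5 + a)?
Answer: -301/2 - 7*I*√10 ≈ -150.5 - 22.136*I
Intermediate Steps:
w = -8 + I*√10 (w = -8 + √(-5 - 5) = -8 + √(-10) = -8 + I*√10 ≈ -8.0 + 3.1623*I)
I = -½ (I = 3*(-⅙) = -½ ≈ -0.50000)
H(V) = -29/2 + I*√10 (H(V) = -6 + ((-8 + I*√10) - ½) = -6 + (-17/2 + I*√10) = -29/2 + I*√10)
-7*(H((-4 + 0)*(-3 - 3)) + 36) = -7*((-29/2 + I*√10) + 36) = -7*(43/2 + I*√10) = -301/2 - 7*I*√10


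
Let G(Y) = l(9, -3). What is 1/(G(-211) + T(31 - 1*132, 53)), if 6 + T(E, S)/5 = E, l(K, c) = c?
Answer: -1/538 ≈ -0.0018587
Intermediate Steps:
T(E, S) = -30 + 5*E
G(Y) = -3
1/(G(-211) + T(31 - 1*132, 53)) = 1/(-3 + (-30 + 5*(31 - 1*132))) = 1/(-3 + (-30 + 5*(31 - 132))) = 1/(-3 + (-30 + 5*(-101))) = 1/(-3 + (-30 - 505)) = 1/(-3 - 535) = 1/(-538) = -1/538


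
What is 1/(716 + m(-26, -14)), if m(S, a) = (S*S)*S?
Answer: -1/16860 ≈ -5.9312e-5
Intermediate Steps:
m(S, a) = S³ (m(S, a) = S²*S = S³)
1/(716 + m(-26, -14)) = 1/(716 + (-26)³) = 1/(716 - 17576) = 1/(-16860) = -1/16860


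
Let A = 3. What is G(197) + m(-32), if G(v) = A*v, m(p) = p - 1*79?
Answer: 480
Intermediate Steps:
m(p) = -79 + p (m(p) = p - 79 = -79 + p)
G(v) = 3*v
G(197) + m(-32) = 3*197 + (-79 - 32) = 591 - 111 = 480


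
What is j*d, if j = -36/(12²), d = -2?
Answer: ½ ≈ 0.50000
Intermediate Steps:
j = -¼ (j = -36/144 = -36*1/144 = -¼ ≈ -0.25000)
j*d = -¼*(-2) = ½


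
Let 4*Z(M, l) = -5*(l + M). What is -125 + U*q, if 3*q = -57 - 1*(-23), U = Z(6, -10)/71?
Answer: -26795/213 ≈ -125.80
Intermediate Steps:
Z(M, l) = -5*M/4 - 5*l/4 (Z(M, l) = (-5*(l + M))/4 = (-5*(M + l))/4 = (-5*M - 5*l)/4 = -5*M/4 - 5*l/4)
U = 5/71 (U = (-5/4*6 - 5/4*(-10))/71 = (-15/2 + 25/2)*(1/71) = 5*(1/71) = 5/71 ≈ 0.070423)
q = -34/3 (q = (-57 - 1*(-23))/3 = (-57 + 23)/3 = (1/3)*(-34) = -34/3 ≈ -11.333)
-125 + U*q = -125 + (5/71)*(-34/3) = -125 - 170/213 = -26795/213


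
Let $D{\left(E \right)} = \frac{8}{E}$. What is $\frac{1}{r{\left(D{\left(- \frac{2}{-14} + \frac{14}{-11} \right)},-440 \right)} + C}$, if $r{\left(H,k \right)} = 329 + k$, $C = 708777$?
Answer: $\frac{1}{708666} \approx 1.4111 \cdot 10^{-6}$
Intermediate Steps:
$\frac{1}{r{\left(D{\left(- \frac{2}{-14} + \frac{14}{-11} \right)},-440 \right)} + C} = \frac{1}{\left(329 - 440\right) + 708777} = \frac{1}{-111 + 708777} = \frac{1}{708666}$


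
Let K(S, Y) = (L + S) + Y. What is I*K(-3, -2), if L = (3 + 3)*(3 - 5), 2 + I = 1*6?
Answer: -68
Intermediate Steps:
I = 4 (I = -2 + 1*6 = -2 + 6 = 4)
L = -12 (L = 6*(-2) = -12)
K(S, Y) = -12 + S + Y (K(S, Y) = (-12 + S) + Y = -12 + S + Y)
I*K(-3, -2) = 4*(-12 - 3 - 2) = 4*(-17) = -68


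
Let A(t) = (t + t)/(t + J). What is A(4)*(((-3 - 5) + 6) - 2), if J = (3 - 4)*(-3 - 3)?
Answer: -16/5 ≈ -3.2000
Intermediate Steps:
J = 6 (J = -1*(-6) = 6)
A(t) = 2*t/(6 + t) (A(t) = (t + t)/(t + 6) = (2*t)/(6 + t) = 2*t/(6 + t))
A(4)*(((-3 - 5) + 6) - 2) = (2*4/(6 + 4))*(((-3 - 5) + 6) - 2) = (2*4/10)*((-8 + 6) - 2) = (2*4*(1/10))*(-2 - 2) = (4/5)*(-4) = -16/5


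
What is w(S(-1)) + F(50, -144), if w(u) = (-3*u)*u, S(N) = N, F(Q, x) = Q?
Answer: 47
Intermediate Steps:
w(u) = -3*u²
w(S(-1)) + F(50, -144) = -3*(-1)² + 50 = -3*1 + 50 = -3 + 50 = 47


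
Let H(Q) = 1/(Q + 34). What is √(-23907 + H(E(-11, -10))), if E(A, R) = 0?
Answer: I*√27636458/34 ≈ 154.62*I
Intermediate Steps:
H(Q) = 1/(34 + Q)
√(-23907 + H(E(-11, -10))) = √(-23907 + 1/(34 + 0)) = √(-23907 + 1/34) = √(-812837/34) = I*√27636458/34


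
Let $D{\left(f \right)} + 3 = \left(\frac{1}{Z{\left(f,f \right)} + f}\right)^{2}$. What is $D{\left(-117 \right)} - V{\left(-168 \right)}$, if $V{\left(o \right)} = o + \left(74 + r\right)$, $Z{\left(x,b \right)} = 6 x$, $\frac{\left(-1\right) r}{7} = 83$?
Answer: $\frac{450751393}{670761} \approx 672.0$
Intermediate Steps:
$r = -581$ ($r = \left(-7\right) 83 = -581$)
$V{\left(o \right)} = -507 + o$ ($V{\left(o \right)} = o + \left(74 - 581\right) = o - 507 = -507 + o$)
$D{\left(f \right)} = -3 + \frac{1}{49 f^{2}}$ ($D{\left(f \right)} = -3 + \left(\frac{1}{6 f + f}\right)^{2} = -3 + \left(\frac{1}{7 f}\right)^{2} = -3 + \frac{1}{49 f^{2}}$)
$D{\left(-117 \right)} - V{\left(-168 \right)} = \left(-3 + \frac{1}{49 \cdot 13689}\right) - \left(-507 - 168\right) = \left(-3 + \frac{1}{49} \cdot \frac{1}{13689}\right) - -675 = \left(-3 + \frac{1}{670761}\right) + 675 = - \frac{2012282}{670761} + 675 = \frac{450751393}{670761}$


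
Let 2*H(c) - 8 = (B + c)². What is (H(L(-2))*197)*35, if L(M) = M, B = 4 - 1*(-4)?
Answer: 151690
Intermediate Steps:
B = 8 (B = 4 + 4 = 8)
H(c) = 4 + (8 + c)²/2
(H(L(-2))*197)*35 = ((4 + (8 - 2)²/2)*197)*35 = ((4 + (½)*6²)*197)*35 = ((4 + (½)*36)*197)*35 = ((4 + 18)*197)*35 = (22*197)*35 = 4334*35 = 151690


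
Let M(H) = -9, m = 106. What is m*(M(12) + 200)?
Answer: 20246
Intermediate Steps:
m*(M(12) + 200) = 106*(-9 + 200) = 106*191 = 20246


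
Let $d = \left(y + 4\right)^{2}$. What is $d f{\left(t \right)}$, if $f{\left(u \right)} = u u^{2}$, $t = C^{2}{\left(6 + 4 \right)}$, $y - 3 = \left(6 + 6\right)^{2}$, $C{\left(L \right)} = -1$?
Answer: $22801$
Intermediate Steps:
$y = 147$ ($y = 3 + \left(6 + 6\right)^{2} = 3 + 12^{2} = 3 + 144 = 147$)
$d = 22801$ ($d = \left(147 + 4\right)^{2} = 151^{2} = 22801$)
$t = 1$ ($t = \left(-1\right)^{2} = 1$)
$f{\left(u \right)} = u^{3}$
$d f{\left(t \right)} = 22801 \cdot 1^{3} = 22801 \cdot 1 = 22801$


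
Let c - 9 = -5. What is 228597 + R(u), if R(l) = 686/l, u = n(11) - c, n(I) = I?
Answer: 228695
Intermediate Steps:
c = 4 (c = 9 - 5 = 4)
u = 7 (u = 11 - 1*4 = 11 - 4 = 7)
228597 + R(u) = 228597 + 686/7 = 228597 + 686*(⅐) = 228597 + 98 = 228695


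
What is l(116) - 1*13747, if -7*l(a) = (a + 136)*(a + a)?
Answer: -22099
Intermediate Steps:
l(a) = -2*a*(136 + a)/7 (l(a) = -(a + 136)*(a + a)/7 = -(136 + a)*2*a/7 = -2*a*(136 + a)/7)
l(116) - 1*13747 = -2/7*116*(136 + 116) - 1*13747 = -2/7*116*252 - 13747 = -8352 - 13747 = -22099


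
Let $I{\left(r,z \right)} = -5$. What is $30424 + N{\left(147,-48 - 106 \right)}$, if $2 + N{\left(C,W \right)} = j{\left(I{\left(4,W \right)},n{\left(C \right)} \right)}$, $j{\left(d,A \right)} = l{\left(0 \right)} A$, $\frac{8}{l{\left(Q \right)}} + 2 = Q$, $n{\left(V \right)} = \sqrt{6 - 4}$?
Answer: $30422 - 4 \sqrt{2} \approx 30416.0$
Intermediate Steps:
$n{\left(V \right)} = \sqrt{2}$
$l{\left(Q \right)} = \frac{8}{-2 + Q}$
$j{\left(d,A \right)} = - 4 A$ ($j{\left(d,A \right)} = \frac{8}{-2 + 0} A = \frac{8}{-2} A = 8 \left(- \frac{1}{2}\right) A = - 4 A$)
$N{\left(C,W \right)} = -2 - 4 \sqrt{2}$
$30424 + N{\left(147,-48 - 106 \right)} = 30424 - \left(2 + 4 \sqrt{2}\right) = 30422 - 4 \sqrt{2}$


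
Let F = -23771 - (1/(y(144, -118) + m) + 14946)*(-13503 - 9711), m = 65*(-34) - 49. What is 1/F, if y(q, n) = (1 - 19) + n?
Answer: 2395/830903728621 ≈ 2.8824e-9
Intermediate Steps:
y(q, n) = -18 + n
m = -2259 (m = -2210 - 49 = -2259)
F = 830903728621/2395 (F = -23771 - (1/((-18 - 118) - 2259) + 14946)*(-13503 - 9711) = -23771 - (1/(-136 - 2259) + 14946)*(-23214) = -23771 - (1/(-2395) + 14946)*(-23214) = -23771 - (-1/2395 + 14946)*(-23214) = -23771 - 35795669*(-23214)/2395 = -23771 - 1*(-830960660166/2395) = -23771 + 830960660166/2395 = 830903728621/2395 ≈ 3.4693e+8)
1/F = 1/(830903728621/2395) = 2395/830903728621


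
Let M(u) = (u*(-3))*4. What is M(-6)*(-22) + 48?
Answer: -1536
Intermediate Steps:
M(u) = -12*u (M(u) = -3*u*4 = -12*u)
M(-6)*(-22) + 48 = -12*(-6)*(-22) + 48 = 72*(-22) + 48 = -1584 + 48 = -1536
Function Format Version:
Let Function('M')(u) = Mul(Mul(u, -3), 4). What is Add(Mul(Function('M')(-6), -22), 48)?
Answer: -1536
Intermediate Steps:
Function('M')(u) = Mul(-12, u) (Function('M')(u) = Mul(Mul(-3, u), 4) = Mul(-12, u))
Add(Mul(Function('M')(-6), -22), 48) = Add(Mul(Mul(-12, -6), -22), 48) = Add(Mul(72, -22), 48) = Add(-1584, 48) = -1536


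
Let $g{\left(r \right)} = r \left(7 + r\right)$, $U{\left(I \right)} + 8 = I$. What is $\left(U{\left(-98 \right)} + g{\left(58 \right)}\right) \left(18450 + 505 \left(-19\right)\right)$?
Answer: $32444720$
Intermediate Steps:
$U{\left(I \right)} = -8 + I$
$\left(U{\left(-98 \right)} + g{\left(58 \right)}\right) \left(18450 + 505 \left(-19\right)\right) = \left(\left(-8 - 98\right) + 58 \left(7 + 58\right)\right) \left(18450 + 505 \left(-19\right)\right) = \left(-106 + 58 \cdot 65\right) \left(18450 - 9595\right) = \left(-106 + 3770\right) 8855 = 3664 \cdot 8855 = 32444720$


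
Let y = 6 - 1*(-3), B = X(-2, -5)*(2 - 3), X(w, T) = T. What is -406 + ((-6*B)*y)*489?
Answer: -132436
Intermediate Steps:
B = 5 (B = -5*(2 - 3) = -5*(-1) = 5)
y = 9 (y = 6 + 3 = 9)
-406 + ((-6*B)*y)*489 = -406 + (-6*5*9)*489 = -406 - 30*9*489 = -406 - 270*489 = -406 - 132030 = -132436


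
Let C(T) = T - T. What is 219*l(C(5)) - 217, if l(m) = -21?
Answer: -4816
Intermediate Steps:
C(T) = 0
219*l(C(5)) - 217 = 219*(-21) - 217 = -4599 - 217 = -4816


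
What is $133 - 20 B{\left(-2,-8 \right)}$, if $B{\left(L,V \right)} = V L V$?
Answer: $2693$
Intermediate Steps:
$B{\left(L,V \right)} = L V^{2}$ ($B{\left(L,V \right)} = L V V = L V^{2}$)
$133 - 20 B{\left(-2,-8 \right)} = 133 - 20 \left(- 2 \left(-8\right)^{2}\right) = 133 - 20 \left(\left(-2\right) 64\right) = 133 - -2560 = 133 + 2560 = 2693$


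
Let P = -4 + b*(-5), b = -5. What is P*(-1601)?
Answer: -33621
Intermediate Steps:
P = 21 (P = -4 - 5*(-5) = -4 + 25 = 21)
P*(-1601) = 21*(-1601) = -33621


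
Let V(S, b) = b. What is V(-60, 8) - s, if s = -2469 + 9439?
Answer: -6962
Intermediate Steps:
s = 6970
V(-60, 8) - s = 8 - 1*6970 = 8 - 6970 = -6962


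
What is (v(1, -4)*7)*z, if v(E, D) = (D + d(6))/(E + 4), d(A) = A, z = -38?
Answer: -532/5 ≈ -106.40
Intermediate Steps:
v(E, D) = (6 + D)/(4 + E) (v(E, D) = (D + 6)/(E + 4) = (6 + D)/(4 + E))
(v(1, -4)*7)*z = (((6 - 4)/(4 + 1))*7)*(-38) = ((2/5)*7)*(-38) = (((⅕)*2)*7)*(-38) = ((⅖)*7)*(-38) = (14/5)*(-38) = -532/5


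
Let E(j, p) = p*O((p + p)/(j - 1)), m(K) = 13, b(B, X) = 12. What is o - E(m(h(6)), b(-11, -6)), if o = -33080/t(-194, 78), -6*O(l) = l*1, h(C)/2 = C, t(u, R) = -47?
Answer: 33268/47 ≈ 707.83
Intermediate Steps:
h(C) = 2*C
O(l) = -l/6
E(j, p) = -p**2/(3*(-1 + j)) (E(j, p) = p*(-(p + p)/(6*(j - 1))) = p*(-2*p/(6*(-1 + j))) = p*(-p/(3*(-1 + j))) = -p**2/(3*(-1 + j)))
o = 33080/47 (o = -33080/(-47) = -33080*(-1/47) = 33080/47 ≈ 703.83)
o - E(m(h(6)), b(-11, -6)) = 33080/47 - (-1)*12**2/(-3 + 3*13) = 33080/47 - (-1)*144/(-3 + 39) = 33080/47 - (-1)*144/36 = 33080/47 - 1*(-4) = 33080/47 + 4 = 33268/47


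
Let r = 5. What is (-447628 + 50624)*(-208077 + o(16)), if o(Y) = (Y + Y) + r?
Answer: 82592712160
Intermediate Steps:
o(Y) = 5 + 2*Y (o(Y) = (Y + Y) + 5 = 2*Y + 5 = 5 + 2*Y)
(-447628 + 50624)*(-208077 + o(16)) = (-447628 + 50624)*(-208077 + (5 + 2*16)) = -397004*(-208077 + (5 + 32)) = -397004*(-208077 + 37) = -397004*(-208040) = 82592712160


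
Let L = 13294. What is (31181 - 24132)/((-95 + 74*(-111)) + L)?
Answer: 7049/4985 ≈ 1.4140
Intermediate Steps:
(31181 - 24132)/((-95 + 74*(-111)) + L) = (31181 - 24132)/((-95 + 74*(-111)) + 13294) = 7049/((-95 - 8214) + 13294) = 7049/(-8309 + 13294) = 7049/4985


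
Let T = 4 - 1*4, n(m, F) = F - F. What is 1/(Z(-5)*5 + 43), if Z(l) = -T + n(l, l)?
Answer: 1/43 ≈ 0.023256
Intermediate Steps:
n(m, F) = 0
T = 0 (T = 4 - 4 = 0)
Z(l) = 0 (Z(l) = -1*0 + 0 = 0 + 0 = 0)
1/(Z(-5)*5 + 43) = 1/(0*5 + 43) = 1/(0 + 43) = 1/43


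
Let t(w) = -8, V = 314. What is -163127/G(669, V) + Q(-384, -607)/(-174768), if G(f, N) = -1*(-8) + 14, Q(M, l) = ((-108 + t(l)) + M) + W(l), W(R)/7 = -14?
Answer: -647940145/87384 ≈ -7414.9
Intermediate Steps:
W(R) = -98 (W(R) = 7*(-14) = -98)
Q(M, l) = -214 + M (Q(M, l) = ((-108 - 8) + M) - 98 = (-116 + M) - 98 = -214 + M)
G(f, N) = 22 (G(f, N) = 8 + 14 = 22)
-163127/G(669, V) + Q(-384, -607)/(-174768) = -163127/22 + (-214 - 384)/(-174768) = -163127*1/22 - 598*(-1/174768) = -163127/22 + 299/87384 = -647940145/87384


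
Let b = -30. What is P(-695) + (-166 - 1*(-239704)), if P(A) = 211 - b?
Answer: 239779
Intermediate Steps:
P(A) = 241 (P(A) = 211 - 1*(-30) = 211 + 30 = 241)
P(-695) + (-166 - 1*(-239704)) = 241 + (-166 - 1*(-239704)) = 241 + (-166 + 239704) = 241 + 239538 = 239779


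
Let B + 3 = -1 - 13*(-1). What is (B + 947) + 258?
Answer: 1214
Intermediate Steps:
B = 9 (B = -3 + (-1 - 13*(-1)) = -3 + (-1 + 13) = -3 + 12 = 9)
(B + 947) + 258 = (9 + 947) + 258 = 956 + 258 = 1214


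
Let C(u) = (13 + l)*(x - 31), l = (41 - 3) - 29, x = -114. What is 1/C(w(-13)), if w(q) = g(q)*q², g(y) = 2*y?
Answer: -1/3190 ≈ -0.00031348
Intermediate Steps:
l = 9 (l = 38 - 29 = 9)
w(q) = 2*q³ (w(q) = (2*q)*q² = 2*q³)
C(u) = -3190 (C(u) = (13 + 9)*(-114 - 31) = 22*(-145) = -3190)
1/C(w(-13)) = 1/(-3190) = -1/3190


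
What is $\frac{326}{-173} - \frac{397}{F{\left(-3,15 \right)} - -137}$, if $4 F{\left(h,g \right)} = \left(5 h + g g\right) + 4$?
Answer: $- \frac{261568}{65913} \approx -3.9684$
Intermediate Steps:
$F{\left(h,g \right)} = 1 + \frac{g^{2}}{4} + \frac{5 h}{4}$ ($F{\left(h,g \right)} = \frac{\left(5 h + g g\right) + 4}{4} = \frac{\left(5 h + g^{2}\right) + 4}{4} = \frac{\left(g^{2} + 5 h\right) + 4}{4} = \frac{4 + g^{2} + 5 h}{4} = 1 + \frac{g^{2}}{4} + \frac{5 h}{4}$)
$\frac{326}{-173} - \frac{397}{F{\left(-3,15 \right)} - -137} = \frac{326}{-173} - \frac{397}{\left(1 + \frac{15^{2}}{4} + \frac{5}{4} \left(-3\right)\right) - -137} = 326 \left(- \frac{1}{173}\right) - \frac{397}{\left(1 + \frac{1}{4} \cdot 225 - \frac{15}{4}\right) + 137} = - \frac{326}{173} - \frac{397}{\left(1 + \frac{225}{4} - \frac{15}{4}\right) + 137} = - \frac{326}{173} - \frac{397}{\frac{107}{2} + 137} = - \frac{326}{173} - \frac{397}{\frac{381}{2}} = - \frac{326}{173} - \frac{794}{381} = - \frac{261568}{65913}$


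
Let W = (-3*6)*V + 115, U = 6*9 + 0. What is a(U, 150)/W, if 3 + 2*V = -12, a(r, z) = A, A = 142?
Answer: 71/125 ≈ 0.56800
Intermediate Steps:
U = 54 (U = 54 + 0 = 54)
a(r, z) = 142
V = -15/2 (V = -3/2 + (1/2)*(-12) = -3/2 - 6 = -15/2 ≈ -7.5000)
W = 250 (W = -3*6*(-15/2) + 115 = -18*(-15/2) + 115 = 135 + 115 = 250)
a(U, 150)/W = 142/250 = 142*(1/250) = 71/125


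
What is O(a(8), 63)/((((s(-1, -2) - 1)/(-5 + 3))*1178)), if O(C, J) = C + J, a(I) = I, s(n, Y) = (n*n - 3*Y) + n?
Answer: -71/2945 ≈ -0.024109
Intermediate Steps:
s(n, Y) = n + n² - 3*Y (s(n, Y) = (n² - 3*Y) + n = n + n² - 3*Y)
O(a(8), 63)/((((s(-1, -2) - 1)/(-5 + 3))*1178)) = (8 + 63)/(((((-1 + (-1)² - 3*(-2)) - 1)/(-5 + 3))*1178)) = 71/(((((-1 + 1 + 6) - 1)/(-2))*1178)) = 71/((((6 - 1)*(-½))*1178)) = 71/(((5*(-½))*1178)) = 71/((-5/2*1178)) = 71/(-2945) = 71*(-1/2945) = -71/2945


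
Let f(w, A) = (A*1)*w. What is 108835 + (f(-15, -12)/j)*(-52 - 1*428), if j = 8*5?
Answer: 106675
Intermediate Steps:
f(w, A) = A*w
j = 40
108835 + (f(-15, -12)/j)*(-52 - 1*428) = 108835 + (-12*(-15)/40)*(-52 - 1*428) = 108835 + (180*(1/40))*(-52 - 428) = 108835 + (9/2)*(-480) = 108835 - 2160 = 106675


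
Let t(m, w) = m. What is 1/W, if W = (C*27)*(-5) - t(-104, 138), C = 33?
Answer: -1/4351 ≈ -0.00022983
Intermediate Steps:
W = -4351 (W = (33*27)*(-5) - 1*(-104) = 891*(-5) + 104 = -4455 + 104 = -4351)
1/W = 1/(-4351) = -1/4351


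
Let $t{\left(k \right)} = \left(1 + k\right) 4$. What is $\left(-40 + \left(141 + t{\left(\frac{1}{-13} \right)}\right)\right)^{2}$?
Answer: $\frac{1852321}{169} \approx 10960.0$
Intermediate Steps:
$t{\left(k \right)} = 4 + 4 k$
$\left(-40 + \left(141 + t{\left(\frac{1}{-13} \right)}\right)\right)^{2} = \left(-40 + \left(141 + \left(4 + \frac{4}{-13}\right)\right)\right)^{2} = \left(-40 + \left(141 + \left(4 + 4 \left(- \frac{1}{13}\right)\right)\right)\right)^{2} = \left(-40 + \left(141 + \left(4 - \frac{4}{13}\right)\right)\right)^{2} = \left(-40 + \left(141 + \frac{48}{13}\right)\right)^{2} = \left(-40 + \frac{1881}{13}\right)^{2} = \left(\frac{1361}{13}\right)^{2} = \frac{1852321}{169}$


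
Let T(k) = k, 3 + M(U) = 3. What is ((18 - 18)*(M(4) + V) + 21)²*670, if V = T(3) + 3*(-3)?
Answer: 295470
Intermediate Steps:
M(U) = 0 (M(U) = -3 + 3 = 0)
V = -6 (V = 3 + 3*(-3) = 3 - 9 = -6)
((18 - 18)*(M(4) + V) + 21)²*670 = ((18 - 18)*(0 - 6) + 21)²*670 = (0*(-6) + 21)²*670 = (0 + 21)²*670 = 21²*670 = 441*670 = 295470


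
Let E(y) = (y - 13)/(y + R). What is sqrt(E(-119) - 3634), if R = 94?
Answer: I*sqrt(90718)/5 ≈ 60.239*I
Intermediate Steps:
E(y) = (-13 + y)/(94 + y) (E(y) = (y - 13)/(y + 94) = (-13 + y)/(94 + y))
sqrt(E(-119) - 3634) = sqrt((-13 - 119)/(94 - 119) - 3634) = sqrt(-132/(-25) - 3634) = sqrt(-1/25*(-132) - 3634) = sqrt(132/25 - 3634) = sqrt(-90718/25) = I*sqrt(90718)/5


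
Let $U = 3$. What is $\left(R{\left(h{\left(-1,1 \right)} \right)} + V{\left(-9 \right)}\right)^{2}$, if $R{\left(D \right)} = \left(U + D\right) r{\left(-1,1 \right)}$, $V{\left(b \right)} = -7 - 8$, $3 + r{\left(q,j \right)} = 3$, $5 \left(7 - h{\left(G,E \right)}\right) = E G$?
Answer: $225$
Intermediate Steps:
$h{\left(G,E \right)} = 7 - \frac{E G}{5}$
$r{\left(q,j \right)} = 0$ ($r{\left(q,j \right)} = -3 + 3 = 0$)
$V{\left(b \right)} = -15$ ($V{\left(b \right)} = -7 - 8 = -15$)
$R{\left(D \right)} = 0$ ($R{\left(D \right)} = \left(3 + D\right) 0 = 0$)
$\left(R{\left(h{\left(-1,1 \right)} \right)} + V{\left(-9 \right)}\right)^{2} = \left(0 - 15\right)^{2} = \left(-15\right)^{2} = 225$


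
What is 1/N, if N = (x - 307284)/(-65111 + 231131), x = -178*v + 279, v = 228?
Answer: -55340/115863 ≈ -0.47763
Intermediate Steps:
x = -40305 (x = -178*228 + 279 = -40584 + 279 = -40305)
N = -115863/55340 (N = (-40305 - 307284)/(-65111 + 231131) = -347589/166020 = -347589*1/166020 = -115863/55340 ≈ -2.0937)
1/N = 1/(-115863/55340) = -55340/115863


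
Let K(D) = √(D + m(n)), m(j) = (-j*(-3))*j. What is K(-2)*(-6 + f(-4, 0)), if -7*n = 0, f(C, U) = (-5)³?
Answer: -131*I*√2 ≈ -185.26*I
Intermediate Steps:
f(C, U) = -125
n = 0 (n = -⅐*0 = 0)
m(j) = 3*j² (m(j) = (3*j)*j = 3*j²)
K(D) = √D (K(D) = √(D + 3*0²) = √(D + 3*0) = √(D + 0) = √D)
K(-2)*(-6 + f(-4, 0)) = √(-2)*(-6 - 125) = (I*√2)*(-131) = -131*I*√2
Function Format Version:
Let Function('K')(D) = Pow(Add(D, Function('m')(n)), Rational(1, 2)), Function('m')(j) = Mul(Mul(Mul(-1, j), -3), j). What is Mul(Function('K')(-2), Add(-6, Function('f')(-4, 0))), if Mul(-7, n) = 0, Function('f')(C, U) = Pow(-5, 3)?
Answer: Mul(-131, I, Pow(2, Rational(1, 2))) ≈ Mul(-185.26, I)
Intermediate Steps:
Function('f')(C, U) = -125
n = 0 (n = Mul(Rational(-1, 7), 0) = 0)
Function('m')(j) = Mul(3, Pow(j, 2)) (Function('m')(j) = Mul(Mul(3, j), j) = Mul(3, Pow(j, 2)))
Function('K')(D) = Pow(D, Rational(1, 2)) (Function('K')(D) = Pow(Add(D, Mul(3, Pow(0, 2))), Rational(1, 2)) = Pow(Add(D, Mul(3, 0)), Rational(1, 2)) = Pow(Add(D, 0), Rational(1, 2)) = Pow(D, Rational(1, 2)))
Mul(Function('K')(-2), Add(-6, Function('f')(-4, 0))) = Mul(Pow(-2, Rational(1, 2)), Add(-6, -125)) = Mul(Mul(I, Pow(2, Rational(1, 2))), -131) = Mul(-131, I, Pow(2, Rational(1, 2)))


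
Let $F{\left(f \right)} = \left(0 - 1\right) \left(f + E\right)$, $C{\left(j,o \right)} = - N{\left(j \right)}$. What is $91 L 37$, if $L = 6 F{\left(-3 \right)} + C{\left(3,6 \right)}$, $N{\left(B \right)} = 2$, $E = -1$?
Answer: $74074$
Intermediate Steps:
$C{\left(j,o \right)} = -2$ ($C{\left(j,o \right)} = \left(-1\right) 2 = -2$)
$F{\left(f \right)} = 1 - f$ ($F{\left(f \right)} = \left(0 - 1\right) \left(f - 1\right) = - (-1 + f) = 1 - f$)
$L = 22$ ($L = 6 \left(1 - -3\right) - 2 = 6 \left(1 + 3\right) - 2 = 6 \cdot 4 - 2 = 24 - 2 = 22$)
$91 L 37 = 91 \cdot 22 \cdot 37 = 2002 \cdot 37 = 74074$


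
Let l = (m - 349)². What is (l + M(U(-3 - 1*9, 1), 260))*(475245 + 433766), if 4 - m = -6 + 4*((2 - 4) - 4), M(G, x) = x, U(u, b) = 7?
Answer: 90432959335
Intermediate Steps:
m = 34 (m = 4 - (-6 + 4*((2 - 4) - 4)) = 4 - (-6 + 4*(-2 - 4)) = 4 - (-6 + 4*(-6)) = 4 - (-6 - 24) = 4 - 1*(-30) = 4 + 30 = 34)
l = 99225 (l = (34 - 349)² = (-315)² = 99225)
(l + M(U(-3 - 1*9, 1), 260))*(475245 + 433766) = (99225 + 260)*(475245 + 433766) = 99485*909011 = 90432959335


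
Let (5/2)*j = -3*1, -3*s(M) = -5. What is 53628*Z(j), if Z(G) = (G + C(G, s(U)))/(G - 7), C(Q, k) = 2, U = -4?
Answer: -5232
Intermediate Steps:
s(M) = 5/3 (s(M) = -⅓*(-5) = 5/3)
j = -6/5 (j = 2*(-3*1)/5 = (⅖)*(-3) = -6/5 ≈ -1.2000)
Z(G) = (2 + G)/(-7 + G) (Z(G) = (G + 2)/(G - 7) = (2 + G)/(-7 + G))
53628*Z(j) = 53628*((2 - 6/5)/(-7 - 6/5)) = 53628*((⅘)/(-41/5)) = 53628*(-5/41*⅘) = 53628*(-4/41) = -5232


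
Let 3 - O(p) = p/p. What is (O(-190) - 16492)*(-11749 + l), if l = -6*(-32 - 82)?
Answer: 182461850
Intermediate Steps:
l = 684 (l = -6*(-114) = 684)
O(p) = 2 (O(p) = 3 - p/p = 3 - 1*1 = 3 - 1 = 2)
(O(-190) - 16492)*(-11749 + l) = (2 - 16492)*(-11749 + 684) = -16490*(-11065) = 182461850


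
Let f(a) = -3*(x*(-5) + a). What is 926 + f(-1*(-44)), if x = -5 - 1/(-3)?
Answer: 724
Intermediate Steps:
x = -14/3 (x = -5 - 1*(-1/3) = -5 + 1/3 = -14/3 ≈ -4.6667)
f(a) = -70 - 3*a (f(a) = -3*(-14/3*(-5) + a) = -3*(70/3 + a) = -70 - 3*a)
926 + f(-1*(-44)) = 926 + (-70 - (-3)*(-44)) = 926 + (-70 - 3*44) = 926 + (-70 - 132) = 926 - 202 = 724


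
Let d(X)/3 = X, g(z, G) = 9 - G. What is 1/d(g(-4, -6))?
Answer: 1/45 ≈ 0.022222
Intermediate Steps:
d(X) = 3*X
1/d(g(-4, -6)) = 1/(3*(9 - 1*(-6))) = 1/(3*(9 + 6)) = 1/(3*15) = 1/45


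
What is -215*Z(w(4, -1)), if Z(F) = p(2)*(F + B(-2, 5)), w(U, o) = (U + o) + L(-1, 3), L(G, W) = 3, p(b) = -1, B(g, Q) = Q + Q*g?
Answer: 215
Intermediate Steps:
w(U, o) = 3 + U + o (w(U, o) = (U + o) + 3 = 3 + U + o)
Z(F) = 5 - F (Z(F) = -(F + 5*(1 - 2)) = -(F + 5*(-1)) = -(F - 5) = -(-5 + F) = 5 - F)
-215*Z(w(4, -1)) = -215*(5 - (3 + 4 - 1)) = -215*(5 - 1*6) = -215*(5 - 6) = -215*(-1) = 215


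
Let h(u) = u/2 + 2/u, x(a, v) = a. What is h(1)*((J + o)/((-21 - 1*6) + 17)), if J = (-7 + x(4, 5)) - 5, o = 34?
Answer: -13/2 ≈ -6.5000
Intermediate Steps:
J = -8 (J = (-7 + 4) - 5 = -3 - 5 = -8)
h(u) = u/2 + 2/u (h(u) = u*(½) + 2/u = u/2 + 2/u)
h(1)*((J + o)/((-21 - 1*6) + 17)) = ((½)*1 + 2/1)*((-8 + 34)/((-21 - 1*6) + 17)) = (½ + 2*1)*(26/((-21 - 6) + 17)) = (½ + 2)*(26/(-27 + 17)) = 5*(26/(-10))/2 = 5*(26*(-⅒))/2 = (5/2)*(-13/5) = -13/2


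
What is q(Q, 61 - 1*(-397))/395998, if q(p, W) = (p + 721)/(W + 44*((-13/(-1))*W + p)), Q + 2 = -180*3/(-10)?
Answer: 773/104829382556 ≈ 7.3739e-9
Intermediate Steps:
Q = 52 (Q = -2 - 180*3/(-10) = -2 - 540*(-⅒) = -2 + 54 = 52)
q(p, W) = (721 + p)/(44*p + 573*W) (q(p, W) = (721 + p)/(W + 44*((-13*(-1))*W + p)) = (721 + p)/(W + 44*(13*W + p)) = (721 + p)/(W + 44*(p + 13*W)) = (721 + p)/(W + (44*p + 572*W)) = (721 + p)/(44*p + 573*W))
q(Q, 61 - 1*(-397))/395998 = ((721 + 52)/(44*52 + 573*(61 - 1*(-397))))/395998 = (773/(2288 + 573*(61 + 397)))*(1/395998) = (773/(2288 + 573*458))*(1/395998) = (773/(2288 + 262434))*(1/395998) = (773/264722)*(1/395998) = 773/104829382556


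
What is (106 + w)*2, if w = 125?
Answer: 462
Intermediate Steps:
(106 + w)*2 = (106 + 125)*2 = 231*2 = 462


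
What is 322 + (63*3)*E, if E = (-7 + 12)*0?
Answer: 322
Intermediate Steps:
E = 0 (E = 5*0 = 0)
322 + (63*3)*E = 322 + (63*3)*0 = 322 + 189*0 = 322 + 0 = 322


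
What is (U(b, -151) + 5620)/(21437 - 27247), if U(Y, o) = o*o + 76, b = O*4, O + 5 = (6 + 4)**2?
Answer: -4071/830 ≈ -4.9048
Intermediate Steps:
O = 95 (O = -5 + (6 + 4)**2 = -5 + 10**2 = -5 + 100 = 95)
b = 380 (b = 95*4 = 380)
U(Y, o) = 76 + o**2 (U(Y, o) = o**2 + 76 = 76 + o**2)
(U(b, -151) + 5620)/(21437 - 27247) = ((76 + (-151)**2) + 5620)/(21437 - 27247) = ((76 + 22801) + 5620)/(-5810) = (22877 + 5620)*(-1/5810) = 28497*(-1/5810) = -4071/830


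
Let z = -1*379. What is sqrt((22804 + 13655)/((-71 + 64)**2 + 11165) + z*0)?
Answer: sqrt(5047546)/1246 ≈ 1.8031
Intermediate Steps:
z = -379
sqrt((22804 + 13655)/((-71 + 64)**2 + 11165) + z*0) = sqrt((22804 + 13655)/((-71 + 64)**2 + 11165) - 379*0) = sqrt(36459/((-7)**2 + 11165) + 0) = sqrt(36459/(49 + 11165) + 0) = sqrt(36459/11214 + 0) = sqrt(36459*(1/11214) + 0) = sqrt(4051/1246 + 0) = sqrt(4051/1246) = sqrt(5047546)/1246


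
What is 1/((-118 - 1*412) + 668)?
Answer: 1/138 ≈ 0.0072464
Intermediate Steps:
1/((-118 - 1*412) + 668) = 1/((-118 - 412) + 668) = 1/(-530 + 668) = 1/138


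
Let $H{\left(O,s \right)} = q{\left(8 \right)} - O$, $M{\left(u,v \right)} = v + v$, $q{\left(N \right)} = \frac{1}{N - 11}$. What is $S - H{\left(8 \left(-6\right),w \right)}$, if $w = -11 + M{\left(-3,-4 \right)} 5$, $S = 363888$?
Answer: $\frac{1091521}{3} \approx 3.6384 \cdot 10^{5}$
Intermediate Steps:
$q{\left(N \right)} = \frac{1}{-11 + N}$
$M{\left(u,v \right)} = 2 v$
$w = -51$ ($w = -11 + 2 \left(-4\right) 5 = -11 - 40 = -51$)
$H{\left(O,s \right)} = - \frac{1}{3} - O$ ($H{\left(O,s \right)} = \frac{1}{-11 + 8} - O = \frac{1}{-3} - O = - \frac{1}{3} - O$)
$S - H{\left(8 \left(-6\right),w \right)} = 363888 - \left(- \frac{1}{3} - 8 \left(-6\right)\right) = 363888 - \left(- \frac{1}{3} - -48\right) = 363888 - \left(- \frac{1}{3} + 48\right) = 363888 - \frac{143}{3} = \frac{1091521}{3}$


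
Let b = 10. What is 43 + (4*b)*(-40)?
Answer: -1557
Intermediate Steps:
43 + (4*b)*(-40) = 43 + (4*10)*(-40) = 43 + 40*(-40) = 43 - 1600 = -1557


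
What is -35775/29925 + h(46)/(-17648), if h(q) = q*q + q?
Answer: -1546789/1173592 ≈ -1.3180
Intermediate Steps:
h(q) = q + q² (h(q) = q² + q = q + q²)
-35775/29925 + h(46)/(-17648) = -35775/29925 + (46*(1 + 46))/(-17648) = -35775*1/29925 + (46*47)*(-1/17648) = -159/133 + 2162*(-1/17648) = -159/133 - 1081/8824 = -1546789/1173592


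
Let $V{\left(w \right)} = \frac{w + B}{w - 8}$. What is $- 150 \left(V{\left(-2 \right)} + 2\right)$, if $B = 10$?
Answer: $-180$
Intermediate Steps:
$V{\left(w \right)} = \frac{10 + w}{-8 + w}$ ($V{\left(w \right)} = \frac{w + 10}{w - 8} = \frac{10 + w}{w - 8} = \frac{10 + w}{-8 + w}$)
$- 150 \left(V{\left(-2 \right)} + 2\right) = - 150 \left(\frac{10 - 2}{-8 - 2} + 2\right) = - 150 \left(\frac{1}{-10} \cdot 8 + 2\right) = - 150 \left(\left(- \frac{1}{10}\right) 8 + 2\right) = - 150 \left(- \frac{4}{5} + 2\right) = \left(-150\right) \frac{6}{5} = -180$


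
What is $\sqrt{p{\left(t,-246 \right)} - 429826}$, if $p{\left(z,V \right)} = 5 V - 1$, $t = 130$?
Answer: $i \sqrt{431057} \approx 656.55 i$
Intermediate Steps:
$p{\left(z,V \right)} = -1 + 5 V$
$\sqrt{p{\left(t,-246 \right)} - 429826} = \sqrt{\left(-1 + 5 \left(-246\right)\right) - 429826} = \sqrt{\left(-1 - 1230\right) - 429826} = \sqrt{-1231 - 429826} = \sqrt{-431057} = i \sqrt{431057}$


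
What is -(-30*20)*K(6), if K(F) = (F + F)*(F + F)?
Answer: 86400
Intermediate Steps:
K(F) = 4*F² (K(F) = (2*F)*(2*F) = 4*F²)
-(-30*20)*K(6) = -(-30*20)*4*6² = -(-600)*4*36 = -(-600)*144 = -1*(-86400) = 86400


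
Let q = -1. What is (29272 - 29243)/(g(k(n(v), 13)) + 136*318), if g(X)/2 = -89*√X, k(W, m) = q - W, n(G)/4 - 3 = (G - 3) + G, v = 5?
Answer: 313548/467922137 + 2581*I*√41/935844274 ≈ 0.00067009 + 1.7659e-5*I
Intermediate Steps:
n(G) = 8*G (n(G) = 12 + 4*((G - 3) + G) = 12 + 4*((-3 + G) + G) = 12 + 4*(-3 + 2*G) = 12 + (-12 + 8*G) = 8*G)
k(W, m) = -1 - W
g(X) = -178*√X (g(X) = 2*(-89*√X) = -178*√X)
(29272 - 29243)/(g(k(n(v), 13)) + 136*318) = (29272 - 29243)/(-178*√(-1 - 8*5) + 136*318) = 29/(-178*√(-1 - 1*40) + 43248) = 29/(-178*√(-1 - 40) + 43248) = 29/(-178*I*√41 + 43248) = 29/(43248 - 178*I*√41)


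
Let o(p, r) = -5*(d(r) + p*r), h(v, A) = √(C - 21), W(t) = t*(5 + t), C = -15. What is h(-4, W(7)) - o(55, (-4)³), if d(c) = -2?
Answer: -17610 + 6*I ≈ -17610.0 + 6.0*I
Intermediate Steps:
h(v, A) = 6*I (h(v, A) = √(-15 - 21) = √(-36) = 6*I)
o(p, r) = 10 - 5*p*r (o(p, r) = -5*(-2 + p*r) = 10 - 5*p*r)
h(-4, W(7)) - o(55, (-4)³) = 6*I - (10 - 5*55*(-4)³) = 6*I - (10 - 5*55*(-64)) = 6*I - (10 + 17600) = 6*I - 1*17610 = 6*I - 17610 = -17610 + 6*I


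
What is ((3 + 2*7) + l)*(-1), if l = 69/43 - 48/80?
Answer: -3871/215 ≈ -18.005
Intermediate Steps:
l = 216/215 (l = 69*(1/43) - 48*1/80 = 69/43 - ⅗ = 216/215 ≈ 1.0047)
((3 + 2*7) + l)*(-1) = ((3 + 2*7) + 216/215)*(-1) = ((3 + 14) + 216/215)*(-1) = (17 + 216/215)*(-1) = (3871/215)*(-1) = -3871/215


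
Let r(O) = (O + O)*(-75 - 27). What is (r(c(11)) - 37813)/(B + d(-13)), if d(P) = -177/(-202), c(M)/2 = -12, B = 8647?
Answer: -6649234/1746871 ≈ -3.8064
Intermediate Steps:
c(M) = -24 (c(M) = 2*(-12) = -24)
d(P) = 177/202 (d(P) = -177*(-1/202) = 177/202)
r(O) = -204*O (r(O) = (2*O)*(-102) = -204*O)
(r(c(11)) - 37813)/(B + d(-13)) = (-204*(-24) - 37813)/(8647 + 177/202) = (4896 - 37813)/(1746871/202) = -32917*202/1746871 = -6649234/1746871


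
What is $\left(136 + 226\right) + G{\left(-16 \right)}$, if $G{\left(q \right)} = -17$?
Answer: $345$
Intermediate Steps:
$\left(136 + 226\right) + G{\left(-16 \right)} = \left(136 + 226\right) - 17 = 362 - 17 = 345$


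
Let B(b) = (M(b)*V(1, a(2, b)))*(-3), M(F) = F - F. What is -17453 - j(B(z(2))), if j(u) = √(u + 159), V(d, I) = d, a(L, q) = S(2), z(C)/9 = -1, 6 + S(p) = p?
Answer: -17453 - √159 ≈ -17466.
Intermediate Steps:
S(p) = -6 + p
M(F) = 0
z(C) = -9 (z(C) = 9*(-1) = -9)
a(L, q) = -4 (a(L, q) = -6 + 2 = -4)
B(b) = 0 (B(b) = (0*1)*(-3) = 0*(-3) = 0)
j(u) = √(159 + u)
-17453 - j(B(z(2))) = -17453 - √(159 + 0) = -17453 - √159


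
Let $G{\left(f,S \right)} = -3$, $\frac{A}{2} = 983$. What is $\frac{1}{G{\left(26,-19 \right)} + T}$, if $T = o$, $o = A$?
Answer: $\frac{1}{1963} \approx 0.00050942$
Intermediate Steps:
$A = 1966$ ($A = 2 \cdot 983 = 1966$)
$o = 1966$
$T = 1966$
$\frac{1}{G{\left(26,-19 \right)} + T} = \frac{1}{-3 + 1966} = \frac{1}{1963}$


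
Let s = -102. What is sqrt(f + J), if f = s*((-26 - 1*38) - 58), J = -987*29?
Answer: I*sqrt(16179) ≈ 127.2*I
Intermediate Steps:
J = -28623
f = 12444 (f = -102*((-26 - 1*38) - 58) = -102*((-26 - 38) - 58) = -102*(-64 - 58) = -102*(-122) = 12444)
sqrt(f + J) = sqrt(12444 - 28623) = sqrt(-16179) = I*sqrt(16179)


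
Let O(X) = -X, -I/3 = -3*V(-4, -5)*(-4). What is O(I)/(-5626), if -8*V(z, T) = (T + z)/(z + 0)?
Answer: 81/45008 ≈ 0.0017997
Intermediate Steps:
V(z, T) = -(T + z)/(8*z) (V(z, T) = -(T + z)/(8*(z + 0)) = -(T + z)/(8*z))
I = 81/8 (I = -3*(-3*(-1*(-5) - 1*(-4))/(8*(-4)))*(-4) = -3*(-3*(-1)*(5 + 4)/(8*4))*(-4) = -3*(-3*(-1)*9/(8*4))*(-4) = -3*(-3*(-9/32))*(-4) = -81*(-4)/32 = -3*(-27/8) = 81/8 ≈ 10.125)
O(I)/(-5626) = -1*81/8/(-5626) = -81/8*(-1/5626) = 81/45008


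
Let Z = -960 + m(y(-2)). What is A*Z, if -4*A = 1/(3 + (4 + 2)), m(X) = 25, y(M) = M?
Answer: 935/36 ≈ 25.972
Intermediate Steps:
Z = -935 (Z = -960 + 25 = -935)
A = -1/36 (A = -1/(4*(3 + (4 + 2))) = -1/(4*(3 + 6)) = -¼/9 = -¼*⅑ = -1/36 ≈ -0.027778)
A*Z = -1/36*(-935) = 935/36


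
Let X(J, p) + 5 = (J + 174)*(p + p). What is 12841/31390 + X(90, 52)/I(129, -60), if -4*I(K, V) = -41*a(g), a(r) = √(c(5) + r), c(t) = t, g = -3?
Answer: 12841/31390 + 54902*√2/41 ≈ 1894.1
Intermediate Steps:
X(J, p) = -5 + 2*p*(174 + J) (X(J, p) = -5 + (J + 174)*(p + p) = -5 + (174 + J)*(2*p) = -5 + 2*p*(174 + J))
a(r) = √(5 + r)
I(K, V) = 41*√2/4 (I(K, V) = -(-41)*√(5 - 3)/4 = -(-41)*√2/4 = 41*√2/4)
12841/31390 + X(90, 52)/I(129, -60) = 12841/31390 + (-5 + 348*52 + 2*90*52)/((41*√2/4)) = 12841*(1/31390) + (-5 + 18096 + 9360)*(2*√2/41) = 12841/31390 + 27451*(2*√2/41) = 12841/31390 + 54902*√2/41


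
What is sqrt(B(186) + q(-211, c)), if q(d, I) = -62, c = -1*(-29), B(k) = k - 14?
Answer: sqrt(110) ≈ 10.488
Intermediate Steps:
B(k) = -14 + k
c = 29
sqrt(B(186) + q(-211, c)) = sqrt((-14 + 186) - 62) = sqrt(172 - 62) = sqrt(110)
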